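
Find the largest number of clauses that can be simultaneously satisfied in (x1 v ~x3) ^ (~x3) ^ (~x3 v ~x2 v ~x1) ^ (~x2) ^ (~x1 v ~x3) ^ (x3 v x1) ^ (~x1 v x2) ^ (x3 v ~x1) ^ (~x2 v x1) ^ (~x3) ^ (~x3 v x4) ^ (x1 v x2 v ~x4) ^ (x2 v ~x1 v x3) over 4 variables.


Enumerate all 16 truth assignments.
For each, count how many of the 13 clauses are satisfied.
The formula is not fully satisfiable, so the maximum is below 13.
Maximum simultaneously satisfiable clauses = 12.

12


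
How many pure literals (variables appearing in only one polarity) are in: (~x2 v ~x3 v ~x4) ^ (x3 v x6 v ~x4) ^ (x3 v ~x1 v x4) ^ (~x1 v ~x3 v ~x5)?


A pure literal appears in only one polarity across all clauses.
Pure literals: x1 (negative only), x2 (negative only), x5 (negative only), x6 (positive only).
Count = 4.

4


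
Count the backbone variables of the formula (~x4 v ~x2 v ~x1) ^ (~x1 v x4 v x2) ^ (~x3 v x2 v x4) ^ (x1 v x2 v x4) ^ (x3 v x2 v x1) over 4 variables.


Find all satisfying assignments: 9 model(s).
Check which variables have the same value in every model.
No variable is fixed across all models.
Backbone size = 0.

0


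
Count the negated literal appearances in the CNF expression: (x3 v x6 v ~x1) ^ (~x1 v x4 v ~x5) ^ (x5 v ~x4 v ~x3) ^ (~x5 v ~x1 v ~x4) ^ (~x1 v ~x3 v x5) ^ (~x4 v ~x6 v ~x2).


Scan each clause for negated literals.
Clause 1: 1 negative; Clause 2: 2 negative; Clause 3: 2 negative; Clause 4: 3 negative; Clause 5: 2 negative; Clause 6: 3 negative.
Total negative literal occurrences = 13.

13


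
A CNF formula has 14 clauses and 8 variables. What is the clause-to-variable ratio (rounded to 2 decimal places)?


Clause-to-variable ratio = clauses / variables.
14 / 8 = 1.75.

1.75


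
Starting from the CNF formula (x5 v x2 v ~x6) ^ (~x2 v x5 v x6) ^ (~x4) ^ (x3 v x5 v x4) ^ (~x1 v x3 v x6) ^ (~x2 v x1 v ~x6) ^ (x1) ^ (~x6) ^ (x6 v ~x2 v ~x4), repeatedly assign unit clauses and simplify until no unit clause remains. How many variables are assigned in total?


Unit propagation repeatedly assigns the literal in any unit clause, then simplifies.
Assignments in order: x4 = F, x1 = T, x6 = F, x3 = T.
No further unit clauses remain.
Total variables assigned = 4.

4


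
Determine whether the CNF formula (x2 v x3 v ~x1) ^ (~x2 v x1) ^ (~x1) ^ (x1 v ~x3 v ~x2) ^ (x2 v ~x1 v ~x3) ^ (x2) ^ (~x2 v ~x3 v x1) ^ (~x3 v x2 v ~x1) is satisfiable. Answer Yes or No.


Check all 8 possible truth assignments.
Number of satisfying assignments found: 0.
The formula is unsatisfiable.

No


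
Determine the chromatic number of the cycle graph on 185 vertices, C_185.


An odd cycle cannot be 2-colored: alternating two colors around the cycle returns to the start with a conflict.
Since 185 is odd, three colors are required (and three suffice).
Chromatic number = 3.

3


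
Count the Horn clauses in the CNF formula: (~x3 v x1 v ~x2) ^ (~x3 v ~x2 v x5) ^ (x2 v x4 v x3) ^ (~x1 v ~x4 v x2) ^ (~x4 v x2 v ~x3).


A Horn clause has at most one positive literal.
Clause 1: 1 positive lit(s) -> Horn
Clause 2: 1 positive lit(s) -> Horn
Clause 3: 3 positive lit(s) -> not Horn
Clause 4: 1 positive lit(s) -> Horn
Clause 5: 1 positive lit(s) -> Horn
Total Horn clauses = 4.

4


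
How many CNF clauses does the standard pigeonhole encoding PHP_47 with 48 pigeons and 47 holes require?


The PHP encoding has two parts:
1) At-least-one-hole clauses: 48 (one per pigeon, each with 47 literals).
2) At-most-one-pigeon-per-hole clauses: 47 holes * C(48,2) = 47 * 1128 = 53016.
Total clauses = 48 + 53016 = 53064.

53064


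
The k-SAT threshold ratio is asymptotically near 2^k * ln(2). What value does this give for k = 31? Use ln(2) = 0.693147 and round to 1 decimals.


Using the asymptotic formula: threshold ~ 2^k * ln(2).
2^31 = 2147483648.
2147483648 * 0.693147 = 1488521848.2.

1488521848.2


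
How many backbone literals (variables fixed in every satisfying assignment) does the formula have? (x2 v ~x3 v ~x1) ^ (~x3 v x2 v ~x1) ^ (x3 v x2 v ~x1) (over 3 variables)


Find all satisfying assignments: 6 model(s).
Check which variables have the same value in every model.
No variable is fixed across all models.
Backbone size = 0.

0


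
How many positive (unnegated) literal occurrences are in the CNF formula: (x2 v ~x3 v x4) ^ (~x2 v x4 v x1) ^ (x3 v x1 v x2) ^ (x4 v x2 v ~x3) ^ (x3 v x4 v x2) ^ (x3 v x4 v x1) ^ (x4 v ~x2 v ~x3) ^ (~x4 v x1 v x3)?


Scan each clause for unnegated literals.
Clause 1: 2 positive; Clause 2: 2 positive; Clause 3: 3 positive; Clause 4: 2 positive; Clause 5: 3 positive; Clause 6: 3 positive; Clause 7: 1 positive; Clause 8: 2 positive.
Total positive literal occurrences = 18.

18


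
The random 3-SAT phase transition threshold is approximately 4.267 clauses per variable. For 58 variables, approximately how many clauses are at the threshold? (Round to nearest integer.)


The 3-SAT phase transition occurs at approximately 4.267 clauses per variable.
m = 4.267 * 58 = 247.486.
Rounded to nearest integer: 247.

247


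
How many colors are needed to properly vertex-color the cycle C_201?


An odd cycle cannot be 2-colored: alternating two colors around the cycle returns to the start with a conflict.
Since 201 is odd, three colors are required (and three suffice).
Chromatic number = 3.

3


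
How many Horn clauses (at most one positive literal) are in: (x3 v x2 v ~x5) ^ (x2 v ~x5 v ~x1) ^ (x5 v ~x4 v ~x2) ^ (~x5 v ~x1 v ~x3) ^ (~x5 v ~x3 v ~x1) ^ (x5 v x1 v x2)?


A Horn clause has at most one positive literal.
Clause 1: 2 positive lit(s) -> not Horn
Clause 2: 1 positive lit(s) -> Horn
Clause 3: 1 positive lit(s) -> Horn
Clause 4: 0 positive lit(s) -> Horn
Clause 5: 0 positive lit(s) -> Horn
Clause 6: 3 positive lit(s) -> not Horn
Total Horn clauses = 4.

4


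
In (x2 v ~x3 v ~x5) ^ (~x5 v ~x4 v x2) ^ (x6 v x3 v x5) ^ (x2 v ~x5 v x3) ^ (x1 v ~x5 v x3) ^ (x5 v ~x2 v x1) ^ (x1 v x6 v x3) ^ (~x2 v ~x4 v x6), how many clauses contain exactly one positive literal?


A definite clause has exactly one positive literal.
Clause 1: 1 positive -> definite
Clause 2: 1 positive -> definite
Clause 3: 3 positive -> not definite
Clause 4: 2 positive -> not definite
Clause 5: 2 positive -> not definite
Clause 6: 2 positive -> not definite
Clause 7: 3 positive -> not definite
Clause 8: 1 positive -> definite
Definite clause count = 3.

3


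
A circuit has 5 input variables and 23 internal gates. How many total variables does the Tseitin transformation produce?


The Tseitin transformation introduces one auxiliary variable per gate.
Total variables = inputs + gates = 5 + 23 = 28.

28


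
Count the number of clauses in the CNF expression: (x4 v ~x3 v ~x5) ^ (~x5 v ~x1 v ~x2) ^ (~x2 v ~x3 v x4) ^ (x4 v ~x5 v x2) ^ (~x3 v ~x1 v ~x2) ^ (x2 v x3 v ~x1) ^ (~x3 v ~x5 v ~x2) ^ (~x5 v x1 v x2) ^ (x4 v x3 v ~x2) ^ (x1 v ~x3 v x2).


Each group enclosed in parentheses joined by ^ is one clause.
Counting the conjuncts: 10 clauses.

10


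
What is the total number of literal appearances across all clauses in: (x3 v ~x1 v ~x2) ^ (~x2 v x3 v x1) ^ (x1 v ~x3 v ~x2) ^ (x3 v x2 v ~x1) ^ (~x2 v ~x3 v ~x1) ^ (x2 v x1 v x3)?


Clause lengths: 3, 3, 3, 3, 3, 3.
Sum = 3 + 3 + 3 + 3 + 3 + 3 = 18.

18


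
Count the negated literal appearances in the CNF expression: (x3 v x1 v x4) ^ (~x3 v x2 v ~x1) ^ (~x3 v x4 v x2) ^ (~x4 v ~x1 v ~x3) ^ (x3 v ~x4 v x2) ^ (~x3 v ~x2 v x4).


Scan each clause for negated literals.
Clause 1: 0 negative; Clause 2: 2 negative; Clause 3: 1 negative; Clause 4: 3 negative; Clause 5: 1 negative; Clause 6: 2 negative.
Total negative literal occurrences = 9.

9


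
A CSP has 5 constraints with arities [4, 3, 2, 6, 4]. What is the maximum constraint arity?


The arities are: 4, 3, 2, 6, 4.
Scan for the maximum value.
Maximum arity = 6.

6


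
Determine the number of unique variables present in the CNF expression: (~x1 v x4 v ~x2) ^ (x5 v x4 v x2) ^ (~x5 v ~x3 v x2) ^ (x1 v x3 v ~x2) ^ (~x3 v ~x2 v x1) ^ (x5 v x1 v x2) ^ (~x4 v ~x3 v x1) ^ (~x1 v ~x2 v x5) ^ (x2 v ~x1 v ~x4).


Identify each distinct variable in the formula.
Variables found: x1, x2, x3, x4, x5.
Total distinct variables = 5.

5


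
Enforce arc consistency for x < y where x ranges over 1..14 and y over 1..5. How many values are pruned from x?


For the constraint x < y, x needs a supporting value in y's domain.
x can be at most 4 (one less than y's maximum).
Valid x values from domain: 4 out of 14.
Pruned = 14 - 4 = 10.

10


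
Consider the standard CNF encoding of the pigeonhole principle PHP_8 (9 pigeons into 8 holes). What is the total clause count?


The PHP encoding has two parts:
1) At-least-one-hole clauses: 9 (one per pigeon, each with 8 literals).
2) At-most-one-pigeon-per-hole clauses: 8 holes * C(9,2) = 8 * 36 = 288.
Total clauses = 9 + 288 = 297.

297


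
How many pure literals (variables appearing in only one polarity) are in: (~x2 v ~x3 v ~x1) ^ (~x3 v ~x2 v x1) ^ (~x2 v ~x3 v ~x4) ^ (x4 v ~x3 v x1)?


A pure literal appears in only one polarity across all clauses.
Pure literals: x2 (negative only), x3 (negative only).
Count = 2.

2


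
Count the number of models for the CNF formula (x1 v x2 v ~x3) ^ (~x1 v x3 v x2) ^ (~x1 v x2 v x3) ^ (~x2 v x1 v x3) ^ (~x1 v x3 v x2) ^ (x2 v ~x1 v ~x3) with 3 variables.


Enumerate all 8 truth assignments over 3 variables.
Test each against every clause.
Satisfying assignments found: 4.

4


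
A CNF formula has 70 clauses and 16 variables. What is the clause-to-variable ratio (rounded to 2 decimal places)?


Clause-to-variable ratio = clauses / variables.
70 / 16 = 4.38.

4.38


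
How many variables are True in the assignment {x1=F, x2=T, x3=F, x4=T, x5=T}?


The weight is the number of variables assigned True.
True variables: x2, x4, x5.
Weight = 3.

3


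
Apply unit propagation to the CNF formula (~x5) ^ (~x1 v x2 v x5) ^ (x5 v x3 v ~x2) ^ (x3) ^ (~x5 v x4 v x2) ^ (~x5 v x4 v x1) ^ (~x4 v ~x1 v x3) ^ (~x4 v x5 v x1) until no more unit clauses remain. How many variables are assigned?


Unit propagation repeatedly assigns the literal in any unit clause, then simplifies.
Assignments in order: x5 = F, x3 = T.
No further unit clauses remain.
Total variables assigned = 2.

2


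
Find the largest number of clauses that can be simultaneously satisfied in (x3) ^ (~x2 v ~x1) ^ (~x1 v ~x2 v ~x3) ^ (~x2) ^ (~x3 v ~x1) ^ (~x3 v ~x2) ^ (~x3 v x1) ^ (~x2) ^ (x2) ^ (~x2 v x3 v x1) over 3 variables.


Enumerate all 8 truth assignments.
For each, count how many of the 10 clauses are satisfied.
The formula is not fully satisfiable, so the maximum is below 10.
Maximum simultaneously satisfiable clauses = 8.

8


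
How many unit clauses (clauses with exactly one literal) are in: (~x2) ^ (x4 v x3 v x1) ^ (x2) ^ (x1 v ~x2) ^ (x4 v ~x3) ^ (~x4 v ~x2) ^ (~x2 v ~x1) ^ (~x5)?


A unit clause contains exactly one literal.
Unit clauses found: (~x2), (x2), (~x5).
Count = 3.

3


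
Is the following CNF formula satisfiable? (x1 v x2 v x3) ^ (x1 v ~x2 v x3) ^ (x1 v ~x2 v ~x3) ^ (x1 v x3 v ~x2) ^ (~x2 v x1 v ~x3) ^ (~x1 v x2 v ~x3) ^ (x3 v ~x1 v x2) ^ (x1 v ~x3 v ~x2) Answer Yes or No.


Check all 8 possible truth assignments.
Number of satisfying assignments found: 3.
The formula is satisfiable.

Yes


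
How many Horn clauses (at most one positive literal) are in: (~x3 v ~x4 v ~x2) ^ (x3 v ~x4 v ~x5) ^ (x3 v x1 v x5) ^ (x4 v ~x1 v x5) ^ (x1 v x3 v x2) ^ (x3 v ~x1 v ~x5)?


A Horn clause has at most one positive literal.
Clause 1: 0 positive lit(s) -> Horn
Clause 2: 1 positive lit(s) -> Horn
Clause 3: 3 positive lit(s) -> not Horn
Clause 4: 2 positive lit(s) -> not Horn
Clause 5: 3 positive lit(s) -> not Horn
Clause 6: 1 positive lit(s) -> Horn
Total Horn clauses = 3.

3


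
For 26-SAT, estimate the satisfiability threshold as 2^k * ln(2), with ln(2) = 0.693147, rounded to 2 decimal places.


Using the asymptotic formula: threshold ~ 2^k * ln(2).
2^26 = 67108864.
67108864 * 0.693147 = 46516307.76.

46516307.76


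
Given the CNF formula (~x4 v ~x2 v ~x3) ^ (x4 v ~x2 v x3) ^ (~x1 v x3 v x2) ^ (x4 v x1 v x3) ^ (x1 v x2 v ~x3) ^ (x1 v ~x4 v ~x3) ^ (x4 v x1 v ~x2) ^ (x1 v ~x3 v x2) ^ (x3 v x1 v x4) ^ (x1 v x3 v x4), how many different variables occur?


Identify each distinct variable in the formula.
Variables found: x1, x2, x3, x4.
Total distinct variables = 4.

4


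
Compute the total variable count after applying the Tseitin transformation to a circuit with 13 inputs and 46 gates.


The Tseitin transformation introduces one auxiliary variable per gate.
Total variables = inputs + gates = 13 + 46 = 59.

59


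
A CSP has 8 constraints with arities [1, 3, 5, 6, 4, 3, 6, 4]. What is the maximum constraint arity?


The arities are: 1, 3, 5, 6, 4, 3, 6, 4.
Scan for the maximum value.
Maximum arity = 6.

6


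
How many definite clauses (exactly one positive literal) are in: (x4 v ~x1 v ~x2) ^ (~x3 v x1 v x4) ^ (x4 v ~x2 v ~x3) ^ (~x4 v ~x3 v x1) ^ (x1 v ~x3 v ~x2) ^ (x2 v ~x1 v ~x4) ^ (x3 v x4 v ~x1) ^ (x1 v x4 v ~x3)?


A definite clause has exactly one positive literal.
Clause 1: 1 positive -> definite
Clause 2: 2 positive -> not definite
Clause 3: 1 positive -> definite
Clause 4: 1 positive -> definite
Clause 5: 1 positive -> definite
Clause 6: 1 positive -> definite
Clause 7: 2 positive -> not definite
Clause 8: 2 positive -> not definite
Definite clause count = 5.

5


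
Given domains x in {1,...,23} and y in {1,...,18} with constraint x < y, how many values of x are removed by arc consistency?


For the constraint x < y, x needs a supporting value in y's domain.
x can be at most 17 (one less than y's maximum).
Valid x values from domain: 17 out of 23.
Pruned = 23 - 17 = 6.

6


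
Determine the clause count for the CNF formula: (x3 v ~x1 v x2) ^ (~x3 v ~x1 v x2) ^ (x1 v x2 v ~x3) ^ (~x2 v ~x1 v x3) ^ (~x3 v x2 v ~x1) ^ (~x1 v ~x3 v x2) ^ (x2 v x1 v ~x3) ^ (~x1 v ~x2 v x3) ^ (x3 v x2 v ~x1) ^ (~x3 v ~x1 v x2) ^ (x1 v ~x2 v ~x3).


Each group enclosed in parentheses joined by ^ is one clause.
Counting the conjuncts: 11 clauses.

11


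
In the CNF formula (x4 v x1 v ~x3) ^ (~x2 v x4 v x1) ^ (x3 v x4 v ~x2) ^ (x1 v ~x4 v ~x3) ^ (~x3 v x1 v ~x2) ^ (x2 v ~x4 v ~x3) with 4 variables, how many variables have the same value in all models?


Find all satisfying assignments: 9 model(s).
Check which variables have the same value in every model.
No variable is fixed across all models.
Backbone size = 0.

0


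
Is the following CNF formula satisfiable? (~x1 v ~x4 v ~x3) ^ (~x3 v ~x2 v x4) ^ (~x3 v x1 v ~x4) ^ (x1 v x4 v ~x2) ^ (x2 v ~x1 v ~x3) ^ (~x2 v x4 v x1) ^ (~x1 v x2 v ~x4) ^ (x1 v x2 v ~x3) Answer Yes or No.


Check all 16 possible truth assignments.
Number of satisfying assignments found: 6.
The formula is satisfiable.

Yes


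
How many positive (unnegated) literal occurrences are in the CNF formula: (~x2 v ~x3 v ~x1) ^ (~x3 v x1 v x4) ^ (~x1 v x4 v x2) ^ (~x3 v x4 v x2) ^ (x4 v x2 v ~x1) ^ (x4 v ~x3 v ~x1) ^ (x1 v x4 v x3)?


Scan each clause for unnegated literals.
Clause 1: 0 positive; Clause 2: 2 positive; Clause 3: 2 positive; Clause 4: 2 positive; Clause 5: 2 positive; Clause 6: 1 positive; Clause 7: 3 positive.
Total positive literal occurrences = 12.

12


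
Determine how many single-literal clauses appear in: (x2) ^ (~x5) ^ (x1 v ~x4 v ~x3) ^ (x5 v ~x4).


A unit clause contains exactly one literal.
Unit clauses found: (x2), (~x5).
Count = 2.

2


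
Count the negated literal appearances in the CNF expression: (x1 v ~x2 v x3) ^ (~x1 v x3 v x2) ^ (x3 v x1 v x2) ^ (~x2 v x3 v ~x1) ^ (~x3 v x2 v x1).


Scan each clause for negated literals.
Clause 1: 1 negative; Clause 2: 1 negative; Clause 3: 0 negative; Clause 4: 2 negative; Clause 5: 1 negative.
Total negative literal occurrences = 5.

5


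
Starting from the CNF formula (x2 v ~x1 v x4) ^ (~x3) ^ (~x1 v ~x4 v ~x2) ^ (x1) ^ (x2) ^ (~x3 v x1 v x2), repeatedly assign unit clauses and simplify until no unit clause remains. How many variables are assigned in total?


Unit propagation repeatedly assigns the literal in any unit clause, then simplifies.
Assignments in order: x3 = F, x1 = T, x2 = T, x4 = F.
No further unit clauses remain.
Total variables assigned = 4.

4


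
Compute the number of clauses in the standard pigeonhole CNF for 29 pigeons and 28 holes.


The PHP encoding has two parts:
1) At-least-one-hole clauses: 29 (one per pigeon, each with 28 literals).
2) At-most-one-pigeon-per-hole clauses: 28 holes * C(29,2) = 28 * 406 = 11368.
Total clauses = 29 + 11368 = 11397.

11397


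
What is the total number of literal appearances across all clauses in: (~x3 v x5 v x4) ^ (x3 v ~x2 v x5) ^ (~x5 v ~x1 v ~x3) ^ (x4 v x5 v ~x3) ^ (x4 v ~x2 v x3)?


Clause lengths: 3, 3, 3, 3, 3.
Sum = 3 + 3 + 3 + 3 + 3 = 15.

15


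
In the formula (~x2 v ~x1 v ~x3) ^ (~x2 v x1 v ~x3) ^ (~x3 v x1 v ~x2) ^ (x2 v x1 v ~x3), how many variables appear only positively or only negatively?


A pure literal appears in only one polarity across all clauses.
Pure literals: x3 (negative only).
Count = 1.

1


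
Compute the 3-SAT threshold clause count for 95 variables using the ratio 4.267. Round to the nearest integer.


The 3-SAT phase transition occurs at approximately 4.267 clauses per variable.
m = 4.267 * 95 = 405.365.
Rounded to nearest integer: 405.

405


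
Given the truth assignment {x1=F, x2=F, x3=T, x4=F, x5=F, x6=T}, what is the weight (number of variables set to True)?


The weight is the number of variables assigned True.
True variables: x3, x6.
Weight = 2.

2


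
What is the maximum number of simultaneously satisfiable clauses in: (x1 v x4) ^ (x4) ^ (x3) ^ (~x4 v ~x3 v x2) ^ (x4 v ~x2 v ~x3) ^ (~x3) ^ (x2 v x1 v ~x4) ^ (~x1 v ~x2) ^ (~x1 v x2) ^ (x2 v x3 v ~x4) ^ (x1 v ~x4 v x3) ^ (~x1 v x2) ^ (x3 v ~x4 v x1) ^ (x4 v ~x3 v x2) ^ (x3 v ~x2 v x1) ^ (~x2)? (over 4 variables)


Enumerate all 16 truth assignments.
For each, count how many of the 16 clauses are satisfied.
The formula is not fully satisfiable, so the maximum is below 16.
Maximum simultaneously satisfiable clauses = 14.

14


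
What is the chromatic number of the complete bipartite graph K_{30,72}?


K_{30,72} is bipartite by definition: the two parts are independent sets, with every edge crossing between them.
Color all vertices in one part with color 1 and all vertices in the other part with color 2.
Since the graph has at least one edge, one color does not suffice.
Chromatic number = 2.

2


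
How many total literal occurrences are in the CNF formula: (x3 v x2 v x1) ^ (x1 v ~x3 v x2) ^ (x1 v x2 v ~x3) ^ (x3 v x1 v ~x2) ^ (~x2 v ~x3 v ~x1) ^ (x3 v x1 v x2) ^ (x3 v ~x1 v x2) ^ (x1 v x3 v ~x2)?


Clause lengths: 3, 3, 3, 3, 3, 3, 3, 3.
Sum = 3 + 3 + 3 + 3 + 3 + 3 + 3 + 3 = 24.

24


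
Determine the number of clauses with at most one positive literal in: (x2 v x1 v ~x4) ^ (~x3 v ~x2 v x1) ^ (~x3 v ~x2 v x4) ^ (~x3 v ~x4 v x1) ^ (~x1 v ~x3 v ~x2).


A Horn clause has at most one positive literal.
Clause 1: 2 positive lit(s) -> not Horn
Clause 2: 1 positive lit(s) -> Horn
Clause 3: 1 positive lit(s) -> Horn
Clause 4: 1 positive lit(s) -> Horn
Clause 5: 0 positive lit(s) -> Horn
Total Horn clauses = 4.

4


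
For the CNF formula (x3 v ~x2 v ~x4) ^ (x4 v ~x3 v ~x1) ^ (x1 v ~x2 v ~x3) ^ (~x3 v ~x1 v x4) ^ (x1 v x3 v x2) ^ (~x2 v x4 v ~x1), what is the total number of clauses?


Each group enclosed in parentheses joined by ^ is one clause.
Counting the conjuncts: 6 clauses.

6


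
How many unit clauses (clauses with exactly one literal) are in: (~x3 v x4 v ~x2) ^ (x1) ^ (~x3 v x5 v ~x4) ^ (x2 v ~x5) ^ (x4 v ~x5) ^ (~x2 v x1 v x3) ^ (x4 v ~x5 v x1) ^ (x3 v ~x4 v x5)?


A unit clause contains exactly one literal.
Unit clauses found: (x1).
Count = 1.

1


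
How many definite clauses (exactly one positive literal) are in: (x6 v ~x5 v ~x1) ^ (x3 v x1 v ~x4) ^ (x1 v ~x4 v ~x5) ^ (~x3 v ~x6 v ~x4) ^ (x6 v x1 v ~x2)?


A definite clause has exactly one positive literal.
Clause 1: 1 positive -> definite
Clause 2: 2 positive -> not definite
Clause 3: 1 positive -> definite
Clause 4: 0 positive -> not definite
Clause 5: 2 positive -> not definite
Definite clause count = 2.

2


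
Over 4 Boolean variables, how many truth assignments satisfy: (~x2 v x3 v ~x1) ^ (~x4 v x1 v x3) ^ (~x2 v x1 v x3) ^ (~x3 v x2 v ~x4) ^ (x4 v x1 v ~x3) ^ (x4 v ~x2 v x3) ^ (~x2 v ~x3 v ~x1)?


Enumerate all 16 truth assignments over 4 variables.
Test each against every clause.
Satisfying assignments found: 5.

5


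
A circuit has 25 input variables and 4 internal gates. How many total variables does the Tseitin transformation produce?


The Tseitin transformation introduces one auxiliary variable per gate.
Total variables = inputs + gates = 25 + 4 = 29.

29


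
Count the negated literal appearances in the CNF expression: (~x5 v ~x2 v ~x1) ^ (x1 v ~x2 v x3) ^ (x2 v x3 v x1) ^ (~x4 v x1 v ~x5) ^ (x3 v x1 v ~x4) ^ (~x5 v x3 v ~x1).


Scan each clause for negated literals.
Clause 1: 3 negative; Clause 2: 1 negative; Clause 3: 0 negative; Clause 4: 2 negative; Clause 5: 1 negative; Clause 6: 2 negative.
Total negative literal occurrences = 9.

9


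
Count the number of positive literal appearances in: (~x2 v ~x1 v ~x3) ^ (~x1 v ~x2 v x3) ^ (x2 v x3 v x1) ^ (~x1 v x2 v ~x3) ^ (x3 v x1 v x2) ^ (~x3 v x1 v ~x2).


Scan each clause for unnegated literals.
Clause 1: 0 positive; Clause 2: 1 positive; Clause 3: 3 positive; Clause 4: 1 positive; Clause 5: 3 positive; Clause 6: 1 positive.
Total positive literal occurrences = 9.

9


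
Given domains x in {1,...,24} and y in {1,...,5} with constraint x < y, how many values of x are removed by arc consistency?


For the constraint x < y, x needs a supporting value in y's domain.
x can be at most 4 (one less than y's maximum).
Valid x values from domain: 4 out of 24.
Pruned = 24 - 4 = 20.

20


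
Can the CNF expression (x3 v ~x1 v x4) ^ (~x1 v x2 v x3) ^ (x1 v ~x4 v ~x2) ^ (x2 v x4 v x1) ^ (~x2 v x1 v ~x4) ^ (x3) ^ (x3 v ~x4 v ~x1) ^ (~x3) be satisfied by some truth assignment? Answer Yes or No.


Check all 16 possible truth assignments.
Number of satisfying assignments found: 0.
The formula is unsatisfiable.

No


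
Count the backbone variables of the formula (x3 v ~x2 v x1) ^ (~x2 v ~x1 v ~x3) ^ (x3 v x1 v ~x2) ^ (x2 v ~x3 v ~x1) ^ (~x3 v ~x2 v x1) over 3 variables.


Find all satisfying assignments: 4 model(s).
Check which variables have the same value in every model.
No variable is fixed across all models.
Backbone size = 0.

0


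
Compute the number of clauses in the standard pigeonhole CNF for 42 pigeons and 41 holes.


The PHP encoding has two parts:
1) At-least-one-hole clauses: 42 (one per pigeon, each with 41 literals).
2) At-most-one-pigeon-per-hole clauses: 41 holes * C(42,2) = 41 * 861 = 35301.
Total clauses = 42 + 35301 = 35343.

35343


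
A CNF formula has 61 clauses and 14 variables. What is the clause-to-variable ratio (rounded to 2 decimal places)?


Clause-to-variable ratio = clauses / variables.
61 / 14 = 4.36.

4.36


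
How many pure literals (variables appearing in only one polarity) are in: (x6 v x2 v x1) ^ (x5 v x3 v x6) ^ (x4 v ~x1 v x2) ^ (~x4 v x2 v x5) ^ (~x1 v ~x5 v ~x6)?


A pure literal appears in only one polarity across all clauses.
Pure literals: x2 (positive only), x3 (positive only).
Count = 2.

2


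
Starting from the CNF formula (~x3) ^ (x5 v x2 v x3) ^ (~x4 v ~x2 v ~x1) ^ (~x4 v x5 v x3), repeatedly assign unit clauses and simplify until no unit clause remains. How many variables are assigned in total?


Unit propagation repeatedly assigns the literal in any unit clause, then simplifies.
Assignments in order: x3 = F.
No further unit clauses remain.
Total variables assigned = 1.

1


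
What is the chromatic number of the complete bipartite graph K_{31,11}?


K_{31,11} is bipartite by definition: the two parts are independent sets, with every edge crossing between them.
Color all vertices in one part with color 1 and all vertices in the other part with color 2.
Since the graph has at least one edge, one color does not suffice.
Chromatic number = 2.

2


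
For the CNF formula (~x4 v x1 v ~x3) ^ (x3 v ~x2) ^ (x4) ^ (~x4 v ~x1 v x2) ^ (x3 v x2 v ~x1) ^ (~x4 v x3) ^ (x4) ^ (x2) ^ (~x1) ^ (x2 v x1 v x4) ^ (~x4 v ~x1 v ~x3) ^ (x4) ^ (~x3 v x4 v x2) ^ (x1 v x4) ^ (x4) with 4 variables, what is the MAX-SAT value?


Enumerate all 16 truth assignments.
For each, count how many of the 15 clauses are satisfied.
The formula is not fully satisfiable, so the maximum is below 15.
Maximum simultaneously satisfiable clauses = 14.

14


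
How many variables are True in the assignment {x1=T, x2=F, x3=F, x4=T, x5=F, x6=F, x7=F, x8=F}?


The weight is the number of variables assigned True.
True variables: x1, x4.
Weight = 2.

2


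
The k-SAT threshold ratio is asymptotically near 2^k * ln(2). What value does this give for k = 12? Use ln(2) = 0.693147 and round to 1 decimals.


Using the asymptotic formula: threshold ~ 2^k * ln(2).
2^12 = 4096.
4096 * 0.693147 = 2839.1.

2839.1


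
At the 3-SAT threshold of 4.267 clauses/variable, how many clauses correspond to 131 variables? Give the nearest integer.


The 3-SAT phase transition occurs at approximately 4.267 clauses per variable.
m = 4.267 * 131 = 558.977.
Rounded to nearest integer: 559.

559


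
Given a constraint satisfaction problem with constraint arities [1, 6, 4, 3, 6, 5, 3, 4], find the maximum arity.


The arities are: 1, 6, 4, 3, 6, 5, 3, 4.
Scan for the maximum value.
Maximum arity = 6.

6


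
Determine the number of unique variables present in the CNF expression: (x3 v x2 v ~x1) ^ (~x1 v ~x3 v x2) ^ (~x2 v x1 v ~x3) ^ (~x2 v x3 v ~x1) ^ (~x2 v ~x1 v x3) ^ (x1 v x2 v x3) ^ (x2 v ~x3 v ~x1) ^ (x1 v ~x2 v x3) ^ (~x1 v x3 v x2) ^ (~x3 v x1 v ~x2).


Identify each distinct variable in the formula.
Variables found: x1, x2, x3.
Total distinct variables = 3.

3


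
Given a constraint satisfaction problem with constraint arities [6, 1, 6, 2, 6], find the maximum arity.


The arities are: 6, 1, 6, 2, 6.
Scan for the maximum value.
Maximum arity = 6.

6


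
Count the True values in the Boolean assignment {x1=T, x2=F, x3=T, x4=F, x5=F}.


The weight is the number of variables assigned True.
True variables: x1, x3.
Weight = 2.

2


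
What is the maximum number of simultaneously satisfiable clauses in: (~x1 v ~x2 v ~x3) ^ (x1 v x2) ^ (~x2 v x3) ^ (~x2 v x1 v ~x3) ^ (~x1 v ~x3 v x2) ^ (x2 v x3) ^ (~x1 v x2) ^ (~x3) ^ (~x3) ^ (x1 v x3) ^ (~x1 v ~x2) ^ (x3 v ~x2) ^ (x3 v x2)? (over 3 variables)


Enumerate all 8 truth assignments.
For each, count how many of the 13 clauses are satisfied.
The formula is not fully satisfiable, so the maximum is below 13.
Maximum simultaneously satisfiable clauses = 10.

10


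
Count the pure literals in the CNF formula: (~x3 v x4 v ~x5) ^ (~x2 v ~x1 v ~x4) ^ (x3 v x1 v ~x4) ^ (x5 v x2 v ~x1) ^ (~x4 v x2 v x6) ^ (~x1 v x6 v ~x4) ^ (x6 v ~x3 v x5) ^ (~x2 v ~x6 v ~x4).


A pure literal appears in only one polarity across all clauses.
No pure literals found.
Count = 0.

0


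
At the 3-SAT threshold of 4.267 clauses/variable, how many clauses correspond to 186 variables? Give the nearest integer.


The 3-SAT phase transition occurs at approximately 4.267 clauses per variable.
m = 4.267 * 186 = 793.662.
Rounded to nearest integer: 794.

794


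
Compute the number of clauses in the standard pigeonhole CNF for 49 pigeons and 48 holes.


The PHP encoding has two parts:
1) At-least-one-hole clauses: 49 (one per pigeon, each with 48 literals).
2) At-most-one-pigeon-per-hole clauses: 48 holes * C(49,2) = 48 * 1176 = 56448.
Total clauses = 49 + 56448 = 56497.

56497


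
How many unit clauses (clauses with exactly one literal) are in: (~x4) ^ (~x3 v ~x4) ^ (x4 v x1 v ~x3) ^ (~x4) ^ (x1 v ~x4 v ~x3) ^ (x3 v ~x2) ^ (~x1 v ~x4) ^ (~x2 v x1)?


A unit clause contains exactly one literal.
Unit clauses found: (~x4), (~x4).
Count = 2.

2


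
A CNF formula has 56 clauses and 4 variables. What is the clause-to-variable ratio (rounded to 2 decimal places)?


Clause-to-variable ratio = clauses / variables.
56 / 4 = 14.0.

14.0


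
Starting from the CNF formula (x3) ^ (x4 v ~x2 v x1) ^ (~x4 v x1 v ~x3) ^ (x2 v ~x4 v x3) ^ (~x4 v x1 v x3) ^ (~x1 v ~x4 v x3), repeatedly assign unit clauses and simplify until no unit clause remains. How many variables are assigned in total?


Unit propagation repeatedly assigns the literal in any unit clause, then simplifies.
Assignments in order: x3 = T.
No further unit clauses remain.
Total variables assigned = 1.

1


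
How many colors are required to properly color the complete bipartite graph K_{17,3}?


K_{17,3} is bipartite by definition: the two parts are independent sets, with every edge crossing between them.
Color all vertices in one part with color 1 and all vertices in the other part with color 2.
Since the graph has at least one edge, one color does not suffice.
Chromatic number = 2.

2


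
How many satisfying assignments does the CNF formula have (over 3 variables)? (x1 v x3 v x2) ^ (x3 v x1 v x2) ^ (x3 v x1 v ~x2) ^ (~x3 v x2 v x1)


Enumerate all 8 truth assignments over 3 variables.
Test each against every clause.
Satisfying assignments found: 5.

5


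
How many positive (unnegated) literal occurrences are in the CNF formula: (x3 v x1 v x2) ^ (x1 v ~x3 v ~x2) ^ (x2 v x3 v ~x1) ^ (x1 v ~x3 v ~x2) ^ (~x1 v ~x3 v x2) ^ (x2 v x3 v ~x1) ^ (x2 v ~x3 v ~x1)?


Scan each clause for unnegated literals.
Clause 1: 3 positive; Clause 2: 1 positive; Clause 3: 2 positive; Clause 4: 1 positive; Clause 5: 1 positive; Clause 6: 2 positive; Clause 7: 1 positive.
Total positive literal occurrences = 11.

11


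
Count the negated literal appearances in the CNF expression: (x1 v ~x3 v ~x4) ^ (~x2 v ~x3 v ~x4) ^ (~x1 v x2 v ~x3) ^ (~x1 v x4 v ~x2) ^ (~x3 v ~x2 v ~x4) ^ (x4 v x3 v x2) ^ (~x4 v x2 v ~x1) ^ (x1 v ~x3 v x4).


Scan each clause for negated literals.
Clause 1: 2 negative; Clause 2: 3 negative; Clause 3: 2 negative; Clause 4: 2 negative; Clause 5: 3 negative; Clause 6: 0 negative; Clause 7: 2 negative; Clause 8: 1 negative.
Total negative literal occurrences = 15.

15


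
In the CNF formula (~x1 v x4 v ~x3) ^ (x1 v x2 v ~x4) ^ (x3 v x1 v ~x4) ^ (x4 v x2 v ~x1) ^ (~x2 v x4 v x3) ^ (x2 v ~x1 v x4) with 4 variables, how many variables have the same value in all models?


Find all satisfying assignments: 8 model(s).
Check which variables have the same value in every model.
No variable is fixed across all models.
Backbone size = 0.

0


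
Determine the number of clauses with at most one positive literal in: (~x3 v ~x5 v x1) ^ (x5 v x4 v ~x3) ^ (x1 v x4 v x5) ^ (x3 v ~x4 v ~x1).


A Horn clause has at most one positive literal.
Clause 1: 1 positive lit(s) -> Horn
Clause 2: 2 positive lit(s) -> not Horn
Clause 3: 3 positive lit(s) -> not Horn
Clause 4: 1 positive lit(s) -> Horn
Total Horn clauses = 2.

2


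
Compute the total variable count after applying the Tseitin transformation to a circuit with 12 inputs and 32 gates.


The Tseitin transformation introduces one auxiliary variable per gate.
Total variables = inputs + gates = 12 + 32 = 44.

44


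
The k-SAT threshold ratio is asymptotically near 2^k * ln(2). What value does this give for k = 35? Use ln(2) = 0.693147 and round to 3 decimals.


Using the asymptotic formula: threshold ~ 2^k * ln(2).
2^35 = 34359738368.
34359738368 * 0.693147 = 23816349570.564.

23816349570.564


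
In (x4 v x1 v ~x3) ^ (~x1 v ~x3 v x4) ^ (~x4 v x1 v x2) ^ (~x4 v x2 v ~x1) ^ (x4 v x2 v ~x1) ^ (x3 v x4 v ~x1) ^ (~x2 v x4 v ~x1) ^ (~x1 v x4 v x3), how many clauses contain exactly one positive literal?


A definite clause has exactly one positive literal.
Clause 1: 2 positive -> not definite
Clause 2: 1 positive -> definite
Clause 3: 2 positive -> not definite
Clause 4: 1 positive -> definite
Clause 5: 2 positive -> not definite
Clause 6: 2 positive -> not definite
Clause 7: 1 positive -> definite
Clause 8: 2 positive -> not definite
Definite clause count = 3.

3


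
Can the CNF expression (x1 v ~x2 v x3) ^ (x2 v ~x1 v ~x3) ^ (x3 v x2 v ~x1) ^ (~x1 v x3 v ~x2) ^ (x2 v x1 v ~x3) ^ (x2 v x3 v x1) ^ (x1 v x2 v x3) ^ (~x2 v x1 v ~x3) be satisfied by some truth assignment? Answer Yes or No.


Check all 8 possible truth assignments.
Number of satisfying assignments found: 1.
The formula is satisfiable.

Yes


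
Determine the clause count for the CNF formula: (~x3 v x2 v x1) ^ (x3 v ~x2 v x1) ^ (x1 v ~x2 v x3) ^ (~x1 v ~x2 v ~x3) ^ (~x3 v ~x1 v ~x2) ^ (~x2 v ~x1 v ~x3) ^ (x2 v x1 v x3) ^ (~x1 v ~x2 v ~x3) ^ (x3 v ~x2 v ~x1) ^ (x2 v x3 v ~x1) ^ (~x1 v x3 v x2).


Each group enclosed in parentheses joined by ^ is one clause.
Counting the conjuncts: 11 clauses.

11


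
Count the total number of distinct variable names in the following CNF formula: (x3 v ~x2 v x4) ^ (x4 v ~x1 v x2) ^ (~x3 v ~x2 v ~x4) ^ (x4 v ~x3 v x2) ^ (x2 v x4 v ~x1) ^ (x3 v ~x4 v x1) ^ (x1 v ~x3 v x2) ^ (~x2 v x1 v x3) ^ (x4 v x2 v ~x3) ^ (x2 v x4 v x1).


Identify each distinct variable in the formula.
Variables found: x1, x2, x3, x4.
Total distinct variables = 4.

4


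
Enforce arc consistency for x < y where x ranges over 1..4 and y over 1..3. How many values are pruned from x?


For the constraint x < y, x needs a supporting value in y's domain.
x can be at most 2 (one less than y's maximum).
Valid x values from domain: 2 out of 4.
Pruned = 4 - 2 = 2.

2


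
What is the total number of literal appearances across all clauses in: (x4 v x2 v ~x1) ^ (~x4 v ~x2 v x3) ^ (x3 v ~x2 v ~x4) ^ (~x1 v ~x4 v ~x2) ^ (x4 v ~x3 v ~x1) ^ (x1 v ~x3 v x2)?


Clause lengths: 3, 3, 3, 3, 3, 3.
Sum = 3 + 3 + 3 + 3 + 3 + 3 = 18.

18


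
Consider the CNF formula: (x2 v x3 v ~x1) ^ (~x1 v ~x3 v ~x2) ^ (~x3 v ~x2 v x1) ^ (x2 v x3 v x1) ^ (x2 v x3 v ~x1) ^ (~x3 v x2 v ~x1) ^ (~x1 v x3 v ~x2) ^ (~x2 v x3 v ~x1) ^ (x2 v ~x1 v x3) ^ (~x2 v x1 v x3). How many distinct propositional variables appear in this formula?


Identify each distinct variable in the formula.
Variables found: x1, x2, x3.
Total distinct variables = 3.

3


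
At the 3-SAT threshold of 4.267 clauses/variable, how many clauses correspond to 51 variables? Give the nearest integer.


The 3-SAT phase transition occurs at approximately 4.267 clauses per variable.
m = 4.267 * 51 = 217.617.
Rounded to nearest integer: 218.

218


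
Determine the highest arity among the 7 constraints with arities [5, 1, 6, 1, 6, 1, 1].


The arities are: 5, 1, 6, 1, 6, 1, 1.
Scan for the maximum value.
Maximum arity = 6.

6


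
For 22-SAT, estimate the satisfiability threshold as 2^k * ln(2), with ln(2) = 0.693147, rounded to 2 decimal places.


Using the asymptotic formula: threshold ~ 2^k * ln(2).
2^22 = 4194304.
4194304 * 0.693147 = 2907269.23.

2907269.23


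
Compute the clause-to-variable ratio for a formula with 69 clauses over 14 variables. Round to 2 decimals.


Clause-to-variable ratio = clauses / variables.
69 / 14 = 4.93.

4.93


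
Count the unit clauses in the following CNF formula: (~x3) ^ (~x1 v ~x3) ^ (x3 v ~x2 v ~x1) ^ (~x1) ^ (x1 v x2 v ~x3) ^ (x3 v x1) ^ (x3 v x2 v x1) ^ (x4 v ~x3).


A unit clause contains exactly one literal.
Unit clauses found: (~x3), (~x1).
Count = 2.

2


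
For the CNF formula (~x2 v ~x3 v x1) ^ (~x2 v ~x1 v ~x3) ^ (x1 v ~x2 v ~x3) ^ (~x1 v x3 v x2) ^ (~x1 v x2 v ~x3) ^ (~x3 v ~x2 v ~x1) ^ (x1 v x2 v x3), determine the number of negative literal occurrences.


Scan each clause for negated literals.
Clause 1: 2 negative; Clause 2: 3 negative; Clause 3: 2 negative; Clause 4: 1 negative; Clause 5: 2 negative; Clause 6: 3 negative; Clause 7: 0 negative.
Total negative literal occurrences = 13.

13


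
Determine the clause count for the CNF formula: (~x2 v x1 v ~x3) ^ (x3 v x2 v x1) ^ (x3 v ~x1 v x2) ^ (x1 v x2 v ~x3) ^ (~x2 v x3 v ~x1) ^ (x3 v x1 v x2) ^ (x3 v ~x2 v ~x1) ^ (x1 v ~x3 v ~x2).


Each group enclosed in parentheses joined by ^ is one clause.
Counting the conjuncts: 8 clauses.

8


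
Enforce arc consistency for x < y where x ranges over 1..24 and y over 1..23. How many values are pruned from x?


For the constraint x < y, x needs a supporting value in y's domain.
x can be at most 22 (one less than y's maximum).
Valid x values from domain: 22 out of 24.
Pruned = 24 - 22 = 2.

2


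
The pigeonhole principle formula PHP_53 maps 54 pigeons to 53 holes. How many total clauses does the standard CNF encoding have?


The PHP encoding has two parts:
1) At-least-one-hole clauses: 54 (one per pigeon, each with 53 literals).
2) At-most-one-pigeon-per-hole clauses: 53 holes * C(54,2) = 53 * 1431 = 75843.
Total clauses = 54 + 75843 = 75897.

75897


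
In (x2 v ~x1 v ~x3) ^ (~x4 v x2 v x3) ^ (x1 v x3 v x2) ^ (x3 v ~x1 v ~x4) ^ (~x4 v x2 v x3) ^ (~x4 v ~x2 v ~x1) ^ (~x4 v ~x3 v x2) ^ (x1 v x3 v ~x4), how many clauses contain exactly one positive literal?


A definite clause has exactly one positive literal.
Clause 1: 1 positive -> definite
Clause 2: 2 positive -> not definite
Clause 3: 3 positive -> not definite
Clause 4: 1 positive -> definite
Clause 5: 2 positive -> not definite
Clause 6: 0 positive -> not definite
Clause 7: 1 positive -> definite
Clause 8: 2 positive -> not definite
Definite clause count = 3.

3


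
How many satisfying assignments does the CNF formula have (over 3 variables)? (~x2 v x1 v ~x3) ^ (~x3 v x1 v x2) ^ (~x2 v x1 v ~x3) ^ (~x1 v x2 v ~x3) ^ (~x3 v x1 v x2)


Enumerate all 8 truth assignments over 3 variables.
Test each against every clause.
Satisfying assignments found: 5.

5


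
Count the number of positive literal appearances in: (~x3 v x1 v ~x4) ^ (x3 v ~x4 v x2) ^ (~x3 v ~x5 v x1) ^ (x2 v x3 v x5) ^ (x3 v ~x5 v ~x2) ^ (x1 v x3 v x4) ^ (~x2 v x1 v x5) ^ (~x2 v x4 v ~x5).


Scan each clause for unnegated literals.
Clause 1: 1 positive; Clause 2: 2 positive; Clause 3: 1 positive; Clause 4: 3 positive; Clause 5: 1 positive; Clause 6: 3 positive; Clause 7: 2 positive; Clause 8: 1 positive.
Total positive literal occurrences = 14.

14


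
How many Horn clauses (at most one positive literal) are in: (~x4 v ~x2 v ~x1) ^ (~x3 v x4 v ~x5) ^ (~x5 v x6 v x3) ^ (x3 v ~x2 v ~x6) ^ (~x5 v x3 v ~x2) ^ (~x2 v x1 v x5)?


A Horn clause has at most one positive literal.
Clause 1: 0 positive lit(s) -> Horn
Clause 2: 1 positive lit(s) -> Horn
Clause 3: 2 positive lit(s) -> not Horn
Clause 4: 1 positive lit(s) -> Horn
Clause 5: 1 positive lit(s) -> Horn
Clause 6: 2 positive lit(s) -> not Horn
Total Horn clauses = 4.

4


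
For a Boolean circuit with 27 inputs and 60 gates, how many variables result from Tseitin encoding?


The Tseitin transformation introduces one auxiliary variable per gate.
Total variables = inputs + gates = 27 + 60 = 87.

87


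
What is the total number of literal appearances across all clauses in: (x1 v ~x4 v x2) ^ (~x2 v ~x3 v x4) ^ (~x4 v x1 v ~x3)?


Clause lengths: 3, 3, 3.
Sum = 3 + 3 + 3 = 9.

9


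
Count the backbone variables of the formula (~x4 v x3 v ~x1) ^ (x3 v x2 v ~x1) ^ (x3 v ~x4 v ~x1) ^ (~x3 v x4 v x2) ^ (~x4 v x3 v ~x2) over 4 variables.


Find all satisfying assignments: 10 model(s).
Check which variables have the same value in every model.
No variable is fixed across all models.
Backbone size = 0.

0


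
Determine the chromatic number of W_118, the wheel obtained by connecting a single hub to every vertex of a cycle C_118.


W_118 consists of the cycle C_118 together with a hub vertex adjacent to every cycle vertex.
The cycle C_118 needs 2 colors (even cycle -> 2).
The hub is adjacent to every cycle vertex, so it must receive a new color distinct from all of them.
Chromatic number = 2 + 1 = 3.

3


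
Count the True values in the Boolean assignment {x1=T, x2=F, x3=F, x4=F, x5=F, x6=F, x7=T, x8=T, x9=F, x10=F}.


The weight is the number of variables assigned True.
True variables: x1, x7, x8.
Weight = 3.

3
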